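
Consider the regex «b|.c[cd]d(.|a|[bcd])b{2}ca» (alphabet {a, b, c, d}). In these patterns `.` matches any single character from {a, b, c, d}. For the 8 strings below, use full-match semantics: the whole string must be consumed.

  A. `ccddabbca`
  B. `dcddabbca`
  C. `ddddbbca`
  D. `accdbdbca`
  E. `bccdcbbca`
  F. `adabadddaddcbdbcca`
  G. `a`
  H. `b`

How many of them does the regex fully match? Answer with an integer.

A. `ccddabbca` → match
B. `dcddabbca` → match
C. `ddddbbca` → no match
D. `accdbdbca` → no match
E. `bccdcbbca` → match
F → no match
G. `a` → no match
H. `b` → match
Total matched: 4

4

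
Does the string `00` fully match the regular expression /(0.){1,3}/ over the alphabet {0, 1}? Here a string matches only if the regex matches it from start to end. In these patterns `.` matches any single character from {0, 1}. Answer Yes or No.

Yes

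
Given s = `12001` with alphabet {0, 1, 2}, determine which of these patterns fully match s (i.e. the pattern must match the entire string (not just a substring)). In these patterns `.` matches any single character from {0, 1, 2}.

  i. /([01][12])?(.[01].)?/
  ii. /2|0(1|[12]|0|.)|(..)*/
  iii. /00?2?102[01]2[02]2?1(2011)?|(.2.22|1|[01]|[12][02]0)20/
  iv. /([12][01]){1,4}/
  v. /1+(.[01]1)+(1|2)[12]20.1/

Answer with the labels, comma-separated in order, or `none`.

i

i → match
ii → no match
iii → no match
iv → no match
v → no match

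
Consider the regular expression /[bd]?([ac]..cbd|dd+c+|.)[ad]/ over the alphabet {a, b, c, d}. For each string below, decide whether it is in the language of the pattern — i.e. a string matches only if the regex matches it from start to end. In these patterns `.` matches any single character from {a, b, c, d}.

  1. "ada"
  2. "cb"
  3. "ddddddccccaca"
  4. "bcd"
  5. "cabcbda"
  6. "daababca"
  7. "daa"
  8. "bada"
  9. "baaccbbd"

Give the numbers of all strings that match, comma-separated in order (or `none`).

1 → no match
2 → no match
3 → no match
4 → match
5 → match
6 → no match
7 → match
8 → no match
9 → no match

4, 5, 7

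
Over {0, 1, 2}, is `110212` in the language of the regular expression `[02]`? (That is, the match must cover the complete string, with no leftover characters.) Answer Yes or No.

No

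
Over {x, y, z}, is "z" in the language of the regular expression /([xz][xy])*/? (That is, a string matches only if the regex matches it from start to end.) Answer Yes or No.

No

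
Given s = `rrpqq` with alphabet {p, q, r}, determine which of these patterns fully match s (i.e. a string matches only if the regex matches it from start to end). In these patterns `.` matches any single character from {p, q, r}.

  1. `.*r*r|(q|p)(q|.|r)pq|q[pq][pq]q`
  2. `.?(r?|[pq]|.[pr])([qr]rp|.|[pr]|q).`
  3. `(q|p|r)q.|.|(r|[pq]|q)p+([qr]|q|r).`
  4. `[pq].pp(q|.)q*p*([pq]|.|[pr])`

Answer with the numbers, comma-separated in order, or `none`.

2

1 → no match
2 → match
3 → no match
4 → no match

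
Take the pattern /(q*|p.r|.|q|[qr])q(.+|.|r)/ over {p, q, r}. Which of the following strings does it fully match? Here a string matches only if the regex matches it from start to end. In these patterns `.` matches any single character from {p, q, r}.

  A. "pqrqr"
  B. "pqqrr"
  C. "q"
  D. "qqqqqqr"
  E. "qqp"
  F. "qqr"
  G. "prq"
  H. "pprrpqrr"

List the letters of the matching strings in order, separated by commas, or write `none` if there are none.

A, B, D, E, F

A → match
B → match
C → no match
D → match
E → match
F → match
G → no match
H → no match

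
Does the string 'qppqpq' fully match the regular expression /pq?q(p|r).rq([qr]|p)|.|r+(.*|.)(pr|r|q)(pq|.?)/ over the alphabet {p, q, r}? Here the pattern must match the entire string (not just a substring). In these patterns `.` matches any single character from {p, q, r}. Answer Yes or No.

No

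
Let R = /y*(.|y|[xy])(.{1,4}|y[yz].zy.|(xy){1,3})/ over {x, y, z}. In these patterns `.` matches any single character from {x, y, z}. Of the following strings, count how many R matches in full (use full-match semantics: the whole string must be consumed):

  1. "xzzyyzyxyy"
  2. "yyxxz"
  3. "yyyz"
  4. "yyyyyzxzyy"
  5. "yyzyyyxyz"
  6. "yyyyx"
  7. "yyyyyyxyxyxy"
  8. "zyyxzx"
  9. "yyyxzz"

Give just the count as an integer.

1. "xzzyyzyxyy" → no match
2. "yyxxz" → match
3. "yyyz" → match
4. "yyyyyzxzyy" → match
5. "yyzyyyxyz" → no match
6. "yyyyx" → match
7. "yyyyyyxyxyxy" → match
8. "zyyxzx" → no match
9. "yyyxzz" → match
Total matched: 6

6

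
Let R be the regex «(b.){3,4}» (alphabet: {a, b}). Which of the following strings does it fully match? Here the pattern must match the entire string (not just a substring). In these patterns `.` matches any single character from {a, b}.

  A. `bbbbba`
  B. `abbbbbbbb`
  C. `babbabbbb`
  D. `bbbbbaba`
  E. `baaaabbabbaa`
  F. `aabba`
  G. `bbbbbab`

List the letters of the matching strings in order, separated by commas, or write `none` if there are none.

A, D

A. `bbbbba` → match
B. `abbbbbbbb` → no match — must start with `b`
C. `babbabbbb` → no match
D. `bbbbbaba` → match
E. `baaaabbabbaa` → no match
F. `aabba` → no match — must start with `b`
G. `bbbbbab` → no match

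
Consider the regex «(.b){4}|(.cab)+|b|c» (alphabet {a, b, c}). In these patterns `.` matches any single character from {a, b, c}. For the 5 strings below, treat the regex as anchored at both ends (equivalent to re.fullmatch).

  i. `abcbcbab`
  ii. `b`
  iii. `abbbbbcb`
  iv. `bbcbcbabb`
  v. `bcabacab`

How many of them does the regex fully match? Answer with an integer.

4

i. `abcbcbab` → match
ii. `b` → match
iii. `abbbbbcb` → match
iv. `bbcbcbabb` → no match
v. `bcabacab` → match
Total matched: 4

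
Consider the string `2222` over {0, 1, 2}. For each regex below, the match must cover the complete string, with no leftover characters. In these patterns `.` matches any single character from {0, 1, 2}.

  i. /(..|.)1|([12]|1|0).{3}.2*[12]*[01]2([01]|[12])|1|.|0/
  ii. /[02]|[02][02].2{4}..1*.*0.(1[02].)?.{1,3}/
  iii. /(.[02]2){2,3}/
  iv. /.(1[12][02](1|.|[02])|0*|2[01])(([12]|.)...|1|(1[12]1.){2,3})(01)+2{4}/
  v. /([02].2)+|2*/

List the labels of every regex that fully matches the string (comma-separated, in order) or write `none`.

i → no match
ii → no match
iii → no match
iv → no match
v → match

v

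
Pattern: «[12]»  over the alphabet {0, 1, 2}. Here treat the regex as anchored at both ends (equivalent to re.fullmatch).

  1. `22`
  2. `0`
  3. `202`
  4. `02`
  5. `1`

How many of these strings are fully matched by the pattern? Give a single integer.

1 → no match
2 → no match
3 → no match
4 → no match
5 → match
Total matched: 1

1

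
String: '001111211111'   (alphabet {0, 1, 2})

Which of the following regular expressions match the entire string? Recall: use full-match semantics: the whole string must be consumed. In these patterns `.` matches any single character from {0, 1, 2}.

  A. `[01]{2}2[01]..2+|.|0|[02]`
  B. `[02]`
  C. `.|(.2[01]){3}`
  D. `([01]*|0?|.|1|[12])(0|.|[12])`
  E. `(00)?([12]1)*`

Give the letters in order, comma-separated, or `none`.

E

A → no match
B → no match
C → no match
D → no match
E → match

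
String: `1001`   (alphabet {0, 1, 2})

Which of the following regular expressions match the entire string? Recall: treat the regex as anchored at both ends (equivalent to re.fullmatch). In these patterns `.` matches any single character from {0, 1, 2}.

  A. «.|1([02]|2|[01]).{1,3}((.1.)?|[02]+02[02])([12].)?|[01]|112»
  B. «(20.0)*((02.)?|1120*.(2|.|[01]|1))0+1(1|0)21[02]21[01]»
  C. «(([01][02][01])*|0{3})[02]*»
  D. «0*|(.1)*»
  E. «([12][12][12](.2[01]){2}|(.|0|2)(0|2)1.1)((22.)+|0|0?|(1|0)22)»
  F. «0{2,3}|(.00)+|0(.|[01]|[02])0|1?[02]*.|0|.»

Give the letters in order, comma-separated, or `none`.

A → match
B → no match
C → no match
D → no match
E → no match
F → match

A, F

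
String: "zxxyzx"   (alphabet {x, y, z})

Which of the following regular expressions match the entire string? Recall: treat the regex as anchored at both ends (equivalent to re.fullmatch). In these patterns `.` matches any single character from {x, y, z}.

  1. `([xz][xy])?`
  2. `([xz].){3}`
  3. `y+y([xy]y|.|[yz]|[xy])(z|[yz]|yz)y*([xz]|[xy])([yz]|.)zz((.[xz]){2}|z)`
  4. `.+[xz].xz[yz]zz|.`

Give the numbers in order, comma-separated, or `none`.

1 → no match
2 → match
3 → no match — must start with "y"
4 → no match

2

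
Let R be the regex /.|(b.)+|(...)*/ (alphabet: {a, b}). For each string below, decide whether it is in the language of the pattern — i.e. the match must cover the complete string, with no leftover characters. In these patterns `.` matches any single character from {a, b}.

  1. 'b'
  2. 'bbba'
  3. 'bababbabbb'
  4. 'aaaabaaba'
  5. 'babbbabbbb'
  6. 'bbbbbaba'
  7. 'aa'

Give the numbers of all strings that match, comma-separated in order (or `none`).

1, 2, 4, 5, 6

1. 'b' → match
2. 'bbba' → match
3. 'bababbabbb' → no match
4. 'aaaabaaba' → match
5. 'babbbabbbb' → match
6. 'bbbbbaba' → match
7. 'aa' → no match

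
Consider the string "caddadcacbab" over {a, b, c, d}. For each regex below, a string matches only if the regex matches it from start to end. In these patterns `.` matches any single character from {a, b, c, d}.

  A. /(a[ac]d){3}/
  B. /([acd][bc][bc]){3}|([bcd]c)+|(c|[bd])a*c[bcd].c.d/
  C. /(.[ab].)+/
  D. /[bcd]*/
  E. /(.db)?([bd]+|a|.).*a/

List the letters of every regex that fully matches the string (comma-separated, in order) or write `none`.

C

A → no match — must start with "a"
B → no match
C → match
D → no match
E → no match — must end with "a"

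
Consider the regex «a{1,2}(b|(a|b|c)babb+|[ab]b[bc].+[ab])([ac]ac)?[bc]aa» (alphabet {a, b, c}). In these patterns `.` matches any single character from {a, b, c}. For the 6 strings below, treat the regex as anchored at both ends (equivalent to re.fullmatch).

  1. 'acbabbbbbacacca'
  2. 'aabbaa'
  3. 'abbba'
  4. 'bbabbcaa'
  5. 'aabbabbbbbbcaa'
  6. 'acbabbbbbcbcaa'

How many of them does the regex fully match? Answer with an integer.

1 → no match — must end with 'aa'
2. 'aabbaa' → match
3. 'abbba' → no match — must end with 'aa'
4. 'bbabbcaa' → no match — must start with 'a'
5 → match
6 → no match
Total matched: 2

2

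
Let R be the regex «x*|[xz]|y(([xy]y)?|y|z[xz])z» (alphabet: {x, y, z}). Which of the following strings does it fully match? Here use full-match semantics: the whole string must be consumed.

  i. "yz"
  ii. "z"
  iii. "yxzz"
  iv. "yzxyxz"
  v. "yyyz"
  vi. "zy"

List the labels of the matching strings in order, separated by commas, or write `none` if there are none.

i, ii, v

i → match
ii → match
iii → no match
iv → no match
v → match
vi → no match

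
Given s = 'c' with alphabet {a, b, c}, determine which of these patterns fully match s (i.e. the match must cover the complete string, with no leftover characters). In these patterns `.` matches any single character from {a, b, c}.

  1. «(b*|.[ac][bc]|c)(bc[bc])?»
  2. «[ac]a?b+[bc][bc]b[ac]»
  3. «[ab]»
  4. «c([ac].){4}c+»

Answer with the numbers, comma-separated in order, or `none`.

1

1 → match
2 → no match
3 → no match
4 → no match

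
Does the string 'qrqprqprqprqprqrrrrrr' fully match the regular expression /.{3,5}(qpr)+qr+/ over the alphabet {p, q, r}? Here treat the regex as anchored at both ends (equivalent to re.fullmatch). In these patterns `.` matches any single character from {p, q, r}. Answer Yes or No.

Yes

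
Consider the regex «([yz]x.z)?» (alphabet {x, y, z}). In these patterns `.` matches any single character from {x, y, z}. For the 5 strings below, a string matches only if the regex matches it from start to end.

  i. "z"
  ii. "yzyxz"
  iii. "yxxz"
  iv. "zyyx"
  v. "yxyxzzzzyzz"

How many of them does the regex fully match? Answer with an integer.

1

i. "z" → no match
ii. "yzyxz" → no match
iii. "yxxz" → match
iv. "zyyx" → no match
v. "yxyxzzzzyzz" → no match
Total matched: 1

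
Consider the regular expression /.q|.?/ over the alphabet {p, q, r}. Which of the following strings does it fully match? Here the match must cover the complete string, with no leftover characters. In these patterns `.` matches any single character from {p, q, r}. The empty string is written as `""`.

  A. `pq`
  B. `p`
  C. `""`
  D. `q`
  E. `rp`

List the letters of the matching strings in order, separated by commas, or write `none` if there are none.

A → match
B → match
C → match
D → match
E → no match

A, B, C, D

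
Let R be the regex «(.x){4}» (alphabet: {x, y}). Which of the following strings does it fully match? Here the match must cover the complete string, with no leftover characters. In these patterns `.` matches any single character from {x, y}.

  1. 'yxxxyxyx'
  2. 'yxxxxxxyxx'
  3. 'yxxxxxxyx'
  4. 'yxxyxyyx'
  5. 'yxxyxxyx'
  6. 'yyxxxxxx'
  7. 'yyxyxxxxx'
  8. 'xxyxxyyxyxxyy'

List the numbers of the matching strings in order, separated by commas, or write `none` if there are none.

1

1. 'yxxxyxyx' → match
2. 'yxxxxxxyxx' → no match
3. 'yxxxxxxyx' → no match
4. 'yxxyxyyx' → no match
5. 'yxxyxxyx' → no match
6. 'yyxxxxxx' → no match
7. 'yyxyxxxxx' → no match
8 → no match — must end with 'x'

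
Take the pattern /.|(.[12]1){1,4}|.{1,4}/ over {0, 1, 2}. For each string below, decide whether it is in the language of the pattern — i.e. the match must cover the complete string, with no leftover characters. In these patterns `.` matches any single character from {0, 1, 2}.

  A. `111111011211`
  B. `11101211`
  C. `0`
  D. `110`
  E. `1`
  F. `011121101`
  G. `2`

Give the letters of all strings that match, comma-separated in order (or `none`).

A, C, D, E, G

A → match
B → no match
C → match
D → match
E → match
F → no match
G → match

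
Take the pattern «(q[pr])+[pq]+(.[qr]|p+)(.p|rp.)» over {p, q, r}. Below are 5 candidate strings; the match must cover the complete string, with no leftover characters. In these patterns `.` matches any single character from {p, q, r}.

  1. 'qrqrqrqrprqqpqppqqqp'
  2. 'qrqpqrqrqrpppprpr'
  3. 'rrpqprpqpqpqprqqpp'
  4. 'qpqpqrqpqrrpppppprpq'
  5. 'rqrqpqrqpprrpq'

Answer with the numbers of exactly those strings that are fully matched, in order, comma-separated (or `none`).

1 → no match
2 → match
3 → no match — must start with 'q'
4 → no match
5 → no match — must start with 'q'

2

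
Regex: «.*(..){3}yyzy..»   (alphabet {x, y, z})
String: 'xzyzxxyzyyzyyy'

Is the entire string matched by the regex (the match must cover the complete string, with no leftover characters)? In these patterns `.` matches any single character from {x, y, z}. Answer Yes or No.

Yes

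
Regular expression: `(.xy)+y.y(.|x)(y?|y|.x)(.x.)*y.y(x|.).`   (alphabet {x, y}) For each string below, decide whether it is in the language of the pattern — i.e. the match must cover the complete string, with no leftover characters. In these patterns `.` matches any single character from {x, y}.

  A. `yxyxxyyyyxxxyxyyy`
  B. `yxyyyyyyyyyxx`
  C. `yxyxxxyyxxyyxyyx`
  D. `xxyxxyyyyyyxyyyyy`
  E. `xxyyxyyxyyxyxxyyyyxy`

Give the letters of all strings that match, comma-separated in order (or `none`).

A → match
B → match
C → no match
D → match
E → no match

A, B, D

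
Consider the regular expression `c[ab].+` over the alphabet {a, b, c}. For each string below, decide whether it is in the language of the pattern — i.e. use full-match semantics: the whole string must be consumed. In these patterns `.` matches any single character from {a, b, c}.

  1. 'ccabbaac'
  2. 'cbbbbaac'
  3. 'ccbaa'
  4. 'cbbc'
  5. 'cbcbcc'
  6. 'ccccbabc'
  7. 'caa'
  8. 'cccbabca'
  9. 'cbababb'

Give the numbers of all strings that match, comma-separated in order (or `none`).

2, 4, 5, 7, 9

1. 'ccabbaac' → no match
2. 'cbbbbaac' → match
3. 'ccbaa' → no match
4. 'cbbc' → match
5. 'cbcbcc' → match
6. 'ccccbabc' → no match
7. 'caa' → match
8. 'cccbabca' → no match
9. 'cbababb' → match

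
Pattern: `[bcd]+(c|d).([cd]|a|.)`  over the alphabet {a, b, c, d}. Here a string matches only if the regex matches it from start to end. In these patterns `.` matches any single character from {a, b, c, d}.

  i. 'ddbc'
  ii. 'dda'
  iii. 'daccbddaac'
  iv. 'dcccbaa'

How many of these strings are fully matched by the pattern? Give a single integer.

1

i. 'ddbc' → match
ii. 'dda' → no match
iii. 'daccbddaac' → no match
iv. 'dcccbaa' → no match
Total matched: 1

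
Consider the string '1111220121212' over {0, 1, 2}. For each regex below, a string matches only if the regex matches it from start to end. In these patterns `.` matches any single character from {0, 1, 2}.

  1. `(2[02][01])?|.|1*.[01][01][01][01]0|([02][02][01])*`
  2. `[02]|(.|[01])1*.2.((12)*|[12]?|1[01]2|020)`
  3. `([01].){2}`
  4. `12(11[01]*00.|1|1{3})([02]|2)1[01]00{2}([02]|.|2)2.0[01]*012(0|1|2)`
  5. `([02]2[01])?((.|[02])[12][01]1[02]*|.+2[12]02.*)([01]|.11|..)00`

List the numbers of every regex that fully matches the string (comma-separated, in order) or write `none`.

2

1 → no match
2 → match
3 → no match
4 → no match — must start with '12'
5 → no match — must end with '00'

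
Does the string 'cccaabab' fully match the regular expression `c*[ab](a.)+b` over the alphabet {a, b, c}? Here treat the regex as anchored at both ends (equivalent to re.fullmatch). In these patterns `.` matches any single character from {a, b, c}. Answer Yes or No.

No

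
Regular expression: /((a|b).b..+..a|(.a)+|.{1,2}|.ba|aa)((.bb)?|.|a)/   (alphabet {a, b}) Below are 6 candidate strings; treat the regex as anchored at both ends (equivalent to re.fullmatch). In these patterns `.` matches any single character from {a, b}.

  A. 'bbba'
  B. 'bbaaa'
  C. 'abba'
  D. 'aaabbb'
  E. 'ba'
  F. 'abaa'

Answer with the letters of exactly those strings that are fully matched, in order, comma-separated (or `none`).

E, F

A → no match
B → no match
C → no match
D → no match
E → match
F → match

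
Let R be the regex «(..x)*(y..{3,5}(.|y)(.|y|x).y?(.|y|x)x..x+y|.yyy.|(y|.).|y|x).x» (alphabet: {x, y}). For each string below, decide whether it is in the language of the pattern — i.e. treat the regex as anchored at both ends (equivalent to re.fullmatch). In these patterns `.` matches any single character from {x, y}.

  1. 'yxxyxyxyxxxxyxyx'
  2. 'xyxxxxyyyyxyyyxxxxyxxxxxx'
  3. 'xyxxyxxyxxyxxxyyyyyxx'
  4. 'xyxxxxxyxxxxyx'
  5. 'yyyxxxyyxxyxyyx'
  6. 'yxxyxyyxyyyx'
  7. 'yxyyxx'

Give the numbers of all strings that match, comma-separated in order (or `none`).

1 → no match
2 → no match
3 → no match
4 → no match
5 → no match
6. 'yxxyxyyxyyyx' → no match
7. 'yxyyxx' → no match

none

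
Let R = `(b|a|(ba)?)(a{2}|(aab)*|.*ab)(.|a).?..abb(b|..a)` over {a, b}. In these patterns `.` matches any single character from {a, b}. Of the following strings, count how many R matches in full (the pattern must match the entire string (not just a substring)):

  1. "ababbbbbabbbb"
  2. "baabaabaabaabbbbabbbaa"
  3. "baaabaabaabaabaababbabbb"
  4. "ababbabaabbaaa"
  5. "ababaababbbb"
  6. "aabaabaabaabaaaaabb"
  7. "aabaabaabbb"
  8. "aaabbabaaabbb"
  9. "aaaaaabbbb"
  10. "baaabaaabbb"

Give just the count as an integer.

5

1 → no match
2 → match
3 → match
4 → match
5 → no match
6 → no match
7 → match
8 → no match
9 → no match
10 → match
Total matched: 5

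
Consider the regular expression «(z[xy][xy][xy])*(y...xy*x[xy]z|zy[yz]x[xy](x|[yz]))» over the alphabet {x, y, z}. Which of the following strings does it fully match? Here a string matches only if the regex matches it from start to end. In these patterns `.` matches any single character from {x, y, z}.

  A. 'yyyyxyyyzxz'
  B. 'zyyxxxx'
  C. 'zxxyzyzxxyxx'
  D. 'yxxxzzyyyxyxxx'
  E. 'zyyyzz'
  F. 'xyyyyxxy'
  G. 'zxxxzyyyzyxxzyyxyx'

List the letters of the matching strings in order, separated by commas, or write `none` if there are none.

G

A → no match
B → no match
C → no match
D → no match
E → no match
F → no match
G → match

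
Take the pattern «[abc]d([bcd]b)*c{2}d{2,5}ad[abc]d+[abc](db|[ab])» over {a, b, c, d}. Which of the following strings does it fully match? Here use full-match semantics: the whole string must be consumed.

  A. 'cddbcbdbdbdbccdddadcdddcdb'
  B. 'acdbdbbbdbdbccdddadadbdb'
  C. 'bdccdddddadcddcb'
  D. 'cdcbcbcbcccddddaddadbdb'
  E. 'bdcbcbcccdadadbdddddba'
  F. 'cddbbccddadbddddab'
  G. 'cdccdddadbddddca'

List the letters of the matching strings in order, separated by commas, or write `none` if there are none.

A → match
B → no match
C → match
D → no match
E → no match
F → no match
G → match

A, C, G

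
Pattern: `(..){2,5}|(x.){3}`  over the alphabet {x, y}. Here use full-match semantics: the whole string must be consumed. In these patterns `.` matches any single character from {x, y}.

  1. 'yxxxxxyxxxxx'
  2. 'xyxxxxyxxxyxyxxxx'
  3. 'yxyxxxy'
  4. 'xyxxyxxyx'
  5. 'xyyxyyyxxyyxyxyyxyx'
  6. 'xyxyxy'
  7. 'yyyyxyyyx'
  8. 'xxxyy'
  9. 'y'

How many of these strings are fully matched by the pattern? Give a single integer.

1 → no match
2 → no match
3 → no match
4 → no match
5 → no match
6 → match
7 → no match
8 → no match
9 → no match
Total matched: 1

1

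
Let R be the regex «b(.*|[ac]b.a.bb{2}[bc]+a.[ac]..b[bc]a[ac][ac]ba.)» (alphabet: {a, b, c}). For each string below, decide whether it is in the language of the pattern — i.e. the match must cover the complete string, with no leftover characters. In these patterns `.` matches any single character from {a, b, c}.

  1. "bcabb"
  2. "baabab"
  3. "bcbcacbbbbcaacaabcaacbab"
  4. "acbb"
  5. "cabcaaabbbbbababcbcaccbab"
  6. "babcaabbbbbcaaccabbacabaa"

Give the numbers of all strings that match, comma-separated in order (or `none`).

1, 2, 3, 6

1 → match
2 → match
3 → match
4 → no match — must start with "b"
5 → no match — must start with "b"
6 → match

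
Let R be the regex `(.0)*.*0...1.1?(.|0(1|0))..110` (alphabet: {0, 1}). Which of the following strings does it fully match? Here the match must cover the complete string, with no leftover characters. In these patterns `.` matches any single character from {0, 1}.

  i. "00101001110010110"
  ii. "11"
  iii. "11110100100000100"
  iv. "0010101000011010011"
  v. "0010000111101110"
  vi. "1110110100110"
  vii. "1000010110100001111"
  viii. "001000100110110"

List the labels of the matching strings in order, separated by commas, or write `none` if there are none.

i, v

i → match
ii. "11" → no match — must end with "110"
iii → no match — must end with "110"
iv → no match — must end with "110"
v → match
vi → no match
vii → no match — must end with "110"
viii → no match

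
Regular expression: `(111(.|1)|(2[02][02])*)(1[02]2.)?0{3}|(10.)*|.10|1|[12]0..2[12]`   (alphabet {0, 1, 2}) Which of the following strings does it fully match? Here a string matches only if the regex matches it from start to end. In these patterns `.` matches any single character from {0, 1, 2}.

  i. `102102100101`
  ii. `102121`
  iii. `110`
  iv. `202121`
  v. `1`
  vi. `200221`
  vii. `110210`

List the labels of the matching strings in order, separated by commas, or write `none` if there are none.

i, ii, iii, iv, v, vi

i → match
ii → match
iii → match
iv → match
v → match
vi → match
vii → no match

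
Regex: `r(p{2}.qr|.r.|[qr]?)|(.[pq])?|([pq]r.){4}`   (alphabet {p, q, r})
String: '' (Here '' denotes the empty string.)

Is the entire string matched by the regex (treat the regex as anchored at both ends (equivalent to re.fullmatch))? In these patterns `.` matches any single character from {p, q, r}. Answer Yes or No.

Yes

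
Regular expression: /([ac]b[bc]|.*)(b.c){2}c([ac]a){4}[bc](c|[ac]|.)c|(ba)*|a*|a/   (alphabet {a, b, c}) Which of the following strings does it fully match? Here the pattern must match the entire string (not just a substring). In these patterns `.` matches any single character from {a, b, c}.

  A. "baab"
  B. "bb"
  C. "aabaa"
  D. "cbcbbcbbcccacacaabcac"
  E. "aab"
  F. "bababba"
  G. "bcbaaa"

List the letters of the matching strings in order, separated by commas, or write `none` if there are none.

A → no match
B → no match
C → no match
D → no match
E → no match
F → no match
G → no match

none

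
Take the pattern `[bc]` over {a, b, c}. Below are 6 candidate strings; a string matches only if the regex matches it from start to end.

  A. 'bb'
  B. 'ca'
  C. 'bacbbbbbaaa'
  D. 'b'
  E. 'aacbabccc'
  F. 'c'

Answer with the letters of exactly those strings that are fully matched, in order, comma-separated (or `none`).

A. 'bb' → no match
B. 'ca' → no match
C. 'bacbbbbbaaa' → no match
D. 'b' → match
E. 'aacbabccc' → no match
F. 'c' → match

D, F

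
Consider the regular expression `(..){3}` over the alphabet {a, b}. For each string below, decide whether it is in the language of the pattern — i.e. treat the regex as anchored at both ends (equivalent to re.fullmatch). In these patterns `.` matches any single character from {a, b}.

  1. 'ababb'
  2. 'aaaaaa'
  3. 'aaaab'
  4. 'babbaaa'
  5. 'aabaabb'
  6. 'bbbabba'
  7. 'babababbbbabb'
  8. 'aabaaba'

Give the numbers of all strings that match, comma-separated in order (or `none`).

1 → no match
2 → match
3 → no match
4 → no match
5 → no match
6 → no match
7 → no match
8 → no match

2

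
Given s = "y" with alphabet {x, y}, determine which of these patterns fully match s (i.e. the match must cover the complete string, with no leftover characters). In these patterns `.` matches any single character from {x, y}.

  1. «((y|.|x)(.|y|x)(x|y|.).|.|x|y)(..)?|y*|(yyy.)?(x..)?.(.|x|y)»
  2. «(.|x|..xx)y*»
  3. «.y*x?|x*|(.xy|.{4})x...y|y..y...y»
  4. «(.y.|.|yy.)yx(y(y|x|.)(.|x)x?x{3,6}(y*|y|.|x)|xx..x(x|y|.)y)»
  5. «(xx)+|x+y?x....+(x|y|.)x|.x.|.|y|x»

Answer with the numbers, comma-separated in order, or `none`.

1 → match
2 → match
3 → match
4 → no match
5 → match

1, 2, 3, 5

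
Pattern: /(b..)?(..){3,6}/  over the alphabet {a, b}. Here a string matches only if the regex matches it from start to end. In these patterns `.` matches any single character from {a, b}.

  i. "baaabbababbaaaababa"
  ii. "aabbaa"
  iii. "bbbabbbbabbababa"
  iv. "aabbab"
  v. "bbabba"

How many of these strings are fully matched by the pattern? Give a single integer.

3

i → no match
ii → match
iii → no match
iv → match
v → match
Total matched: 3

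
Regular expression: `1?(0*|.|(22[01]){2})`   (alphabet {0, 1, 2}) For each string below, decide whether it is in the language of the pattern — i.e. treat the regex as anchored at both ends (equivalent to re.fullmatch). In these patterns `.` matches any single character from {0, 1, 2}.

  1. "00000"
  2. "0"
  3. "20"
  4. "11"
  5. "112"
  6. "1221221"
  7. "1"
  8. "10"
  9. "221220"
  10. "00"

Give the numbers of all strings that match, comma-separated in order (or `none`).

1, 2, 4, 6, 7, 8, 9, 10

1 → match
2 → match
3 → no match
4 → match
5 → no match
6 → match
7 → match
8 → match
9 → match
10 → match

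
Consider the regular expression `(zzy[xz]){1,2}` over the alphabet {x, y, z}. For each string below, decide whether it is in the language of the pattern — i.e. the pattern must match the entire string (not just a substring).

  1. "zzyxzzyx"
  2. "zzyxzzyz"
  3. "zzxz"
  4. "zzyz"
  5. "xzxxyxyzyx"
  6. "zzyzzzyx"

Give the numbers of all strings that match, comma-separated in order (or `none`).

1, 2, 4, 6

1. "zzyxzzyx" → match
2. "zzyxzzyz" → match
3. "zzxz" → no match — must start with "zzy"
4. "zzyz" → match
5. "xzxxyxyzyx" → no match — must start with "zzy"
6. "zzyzzzyx" → match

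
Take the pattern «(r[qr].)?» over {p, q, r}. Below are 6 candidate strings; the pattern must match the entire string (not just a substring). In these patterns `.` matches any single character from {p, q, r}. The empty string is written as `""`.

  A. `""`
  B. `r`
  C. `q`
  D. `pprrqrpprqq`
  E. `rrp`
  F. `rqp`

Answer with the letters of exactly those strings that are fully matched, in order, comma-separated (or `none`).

A, E, F

A → match
B → no match
C → no match
D → no match
E → match
F → match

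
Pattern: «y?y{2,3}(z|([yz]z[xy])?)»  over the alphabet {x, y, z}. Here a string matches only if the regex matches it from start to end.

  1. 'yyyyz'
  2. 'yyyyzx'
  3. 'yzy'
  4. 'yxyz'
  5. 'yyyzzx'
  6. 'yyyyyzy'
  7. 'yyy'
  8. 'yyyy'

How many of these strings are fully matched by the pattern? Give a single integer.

1. 'yyyyz' → match
2. 'yyyyzx' → match
3. 'yzy' → no match
4. 'yxyz' → no match
5. 'yyyzzx' → match
6. 'yyyyyzy' → match
7. 'yyy' → match
8. 'yyyy' → match
Total matched: 6

6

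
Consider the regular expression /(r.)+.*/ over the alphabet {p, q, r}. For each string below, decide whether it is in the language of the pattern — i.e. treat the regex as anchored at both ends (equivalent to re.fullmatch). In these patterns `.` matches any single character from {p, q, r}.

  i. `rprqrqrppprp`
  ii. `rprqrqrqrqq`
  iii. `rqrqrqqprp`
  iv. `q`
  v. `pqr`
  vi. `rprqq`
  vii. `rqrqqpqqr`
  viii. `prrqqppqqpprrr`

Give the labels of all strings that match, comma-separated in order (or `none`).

i → match
ii → match
iii → match
iv → no match — must start with `r`
v → no match — must start with `r`
vi → match
vii → match
viii → no match — must start with `r`

i, ii, iii, vi, vii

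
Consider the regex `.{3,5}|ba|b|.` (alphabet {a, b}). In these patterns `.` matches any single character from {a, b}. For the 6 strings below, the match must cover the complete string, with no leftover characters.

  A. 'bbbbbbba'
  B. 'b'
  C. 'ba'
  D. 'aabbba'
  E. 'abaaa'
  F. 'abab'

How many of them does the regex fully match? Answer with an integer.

A. 'bbbbbbba' → no match
B. 'b' → match
C. 'ba' → match
D. 'aabbba' → no match
E. 'abaaa' → match
F. 'abab' → match
Total matched: 4

4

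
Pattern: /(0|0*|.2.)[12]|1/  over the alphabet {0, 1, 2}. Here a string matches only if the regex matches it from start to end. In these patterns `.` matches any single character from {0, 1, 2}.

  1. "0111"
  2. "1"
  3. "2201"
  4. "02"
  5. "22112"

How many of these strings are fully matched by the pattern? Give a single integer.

1. "0111" → no match
2. "1" → match
3. "2201" → match
4. "02" → match
5. "22112" → no match
Total matched: 3

3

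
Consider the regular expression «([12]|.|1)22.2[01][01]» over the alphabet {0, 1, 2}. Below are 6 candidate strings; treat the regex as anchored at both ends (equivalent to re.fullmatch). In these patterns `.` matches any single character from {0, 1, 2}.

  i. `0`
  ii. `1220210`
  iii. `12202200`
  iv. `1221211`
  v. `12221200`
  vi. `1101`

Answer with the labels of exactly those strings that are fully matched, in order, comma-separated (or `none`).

ii, iv

i → no match
ii → match
iii → no match
iv → match
v → no match
vi → no match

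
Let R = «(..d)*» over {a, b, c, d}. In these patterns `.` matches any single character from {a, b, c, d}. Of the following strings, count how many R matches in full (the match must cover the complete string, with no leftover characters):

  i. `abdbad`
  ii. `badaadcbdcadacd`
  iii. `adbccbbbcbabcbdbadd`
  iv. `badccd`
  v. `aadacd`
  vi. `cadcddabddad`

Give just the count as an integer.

5

i → match
ii → match
iii → no match
iv → match
v → match
vi → match
Total matched: 5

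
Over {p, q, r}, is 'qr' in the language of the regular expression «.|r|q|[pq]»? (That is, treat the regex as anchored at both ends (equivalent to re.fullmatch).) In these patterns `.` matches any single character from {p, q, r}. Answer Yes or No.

No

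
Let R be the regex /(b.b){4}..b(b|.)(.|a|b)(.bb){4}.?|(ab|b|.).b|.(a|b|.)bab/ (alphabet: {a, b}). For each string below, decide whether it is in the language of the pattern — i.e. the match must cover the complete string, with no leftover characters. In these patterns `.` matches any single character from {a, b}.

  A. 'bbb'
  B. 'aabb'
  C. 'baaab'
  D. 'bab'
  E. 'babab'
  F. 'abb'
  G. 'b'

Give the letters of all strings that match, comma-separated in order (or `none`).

A, D, E, F

A → match
B → no match
C → no match
D → match
E → match
F → match
G → no match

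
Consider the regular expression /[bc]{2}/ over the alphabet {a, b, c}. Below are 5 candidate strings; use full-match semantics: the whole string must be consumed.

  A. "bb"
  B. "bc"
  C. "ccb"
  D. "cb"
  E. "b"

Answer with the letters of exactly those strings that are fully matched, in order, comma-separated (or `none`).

A, B, D

A → match
B → match
C → no match
D → match
E → no match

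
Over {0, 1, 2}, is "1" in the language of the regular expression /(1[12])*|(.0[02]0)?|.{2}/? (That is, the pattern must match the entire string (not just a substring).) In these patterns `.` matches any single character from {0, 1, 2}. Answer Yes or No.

No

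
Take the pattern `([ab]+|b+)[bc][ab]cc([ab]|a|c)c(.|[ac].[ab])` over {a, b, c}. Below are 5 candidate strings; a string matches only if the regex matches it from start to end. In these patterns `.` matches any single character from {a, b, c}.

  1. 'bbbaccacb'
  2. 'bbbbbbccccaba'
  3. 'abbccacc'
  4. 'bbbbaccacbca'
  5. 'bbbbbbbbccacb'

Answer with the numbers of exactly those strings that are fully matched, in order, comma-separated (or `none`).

1. 'bbbaccacb' → match
2 → match
3. 'abbccacc' → match
4. 'bbbbaccacbca' → no match
5 → match

1, 2, 3, 5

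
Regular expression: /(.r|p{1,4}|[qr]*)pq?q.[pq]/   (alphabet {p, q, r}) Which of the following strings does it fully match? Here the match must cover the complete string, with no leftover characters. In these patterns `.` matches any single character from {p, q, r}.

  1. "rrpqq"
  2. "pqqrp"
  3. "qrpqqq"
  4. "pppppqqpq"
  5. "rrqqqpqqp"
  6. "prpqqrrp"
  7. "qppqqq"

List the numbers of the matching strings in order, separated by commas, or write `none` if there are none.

2, 3, 4, 5

1 → no match
2 → match
3 → match
4 → match
5 → match
6 → no match
7 → no match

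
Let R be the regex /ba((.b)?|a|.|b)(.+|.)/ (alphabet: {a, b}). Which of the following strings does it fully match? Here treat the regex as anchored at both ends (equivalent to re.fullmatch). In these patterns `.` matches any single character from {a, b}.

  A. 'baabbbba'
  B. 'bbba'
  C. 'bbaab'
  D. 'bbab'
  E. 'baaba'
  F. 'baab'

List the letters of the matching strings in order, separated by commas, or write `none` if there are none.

A → match
B → no match — must start with 'ba'
C → no match — must start with 'ba'
D → no match — must start with 'ba'
E → match
F → match

A, E, F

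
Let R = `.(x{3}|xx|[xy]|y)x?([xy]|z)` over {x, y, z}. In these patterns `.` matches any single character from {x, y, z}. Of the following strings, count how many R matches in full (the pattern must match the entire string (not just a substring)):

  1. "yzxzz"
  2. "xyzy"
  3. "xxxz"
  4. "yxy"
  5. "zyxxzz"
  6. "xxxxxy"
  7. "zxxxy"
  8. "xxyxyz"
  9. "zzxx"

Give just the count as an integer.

4

1 → no match
2 → no match
3 → match
4 → match
5 → no match
6 → match
7 → match
8 → no match
9 → no match
Total matched: 4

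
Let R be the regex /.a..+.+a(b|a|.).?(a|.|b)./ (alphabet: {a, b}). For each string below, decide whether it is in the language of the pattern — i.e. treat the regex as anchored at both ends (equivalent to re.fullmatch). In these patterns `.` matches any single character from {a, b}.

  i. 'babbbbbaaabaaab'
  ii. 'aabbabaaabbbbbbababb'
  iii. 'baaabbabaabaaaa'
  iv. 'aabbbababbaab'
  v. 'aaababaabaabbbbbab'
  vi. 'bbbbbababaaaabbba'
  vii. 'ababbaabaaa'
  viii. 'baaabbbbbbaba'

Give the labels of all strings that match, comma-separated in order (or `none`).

i → match
ii → match
iii → match
iv → no match
v → no match
vi → no match
vii → no match
viii → no match

i, ii, iii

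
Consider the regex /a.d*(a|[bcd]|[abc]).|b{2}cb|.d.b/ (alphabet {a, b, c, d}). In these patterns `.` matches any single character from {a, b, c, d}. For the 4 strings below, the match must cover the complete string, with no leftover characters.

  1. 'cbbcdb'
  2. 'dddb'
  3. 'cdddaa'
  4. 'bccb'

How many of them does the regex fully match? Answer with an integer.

1 → no match
2 → match
3 → no match
4 → no match
Total matched: 1

1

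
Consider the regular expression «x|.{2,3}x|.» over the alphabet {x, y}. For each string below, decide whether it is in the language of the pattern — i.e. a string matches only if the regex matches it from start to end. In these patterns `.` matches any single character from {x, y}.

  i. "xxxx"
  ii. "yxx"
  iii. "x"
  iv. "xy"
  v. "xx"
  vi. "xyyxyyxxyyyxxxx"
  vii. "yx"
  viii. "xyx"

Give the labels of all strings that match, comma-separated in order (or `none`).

i → match
ii → match
iii → match
iv → no match
v → no match
vi → no match
vii → no match
viii → match

i, ii, iii, viii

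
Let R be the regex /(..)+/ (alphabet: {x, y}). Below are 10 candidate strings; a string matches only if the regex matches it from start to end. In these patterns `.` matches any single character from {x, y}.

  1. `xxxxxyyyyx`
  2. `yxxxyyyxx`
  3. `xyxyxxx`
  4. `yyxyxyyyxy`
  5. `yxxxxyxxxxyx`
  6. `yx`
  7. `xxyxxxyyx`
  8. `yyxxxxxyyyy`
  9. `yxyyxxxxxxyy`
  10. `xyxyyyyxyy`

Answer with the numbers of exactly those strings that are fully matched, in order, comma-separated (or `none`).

1, 4, 5, 6, 9, 10

1 → match
2 → no match
3 → no match
4 → match
5 → match
6 → match
7 → no match
8 → no match
9 → match
10 → match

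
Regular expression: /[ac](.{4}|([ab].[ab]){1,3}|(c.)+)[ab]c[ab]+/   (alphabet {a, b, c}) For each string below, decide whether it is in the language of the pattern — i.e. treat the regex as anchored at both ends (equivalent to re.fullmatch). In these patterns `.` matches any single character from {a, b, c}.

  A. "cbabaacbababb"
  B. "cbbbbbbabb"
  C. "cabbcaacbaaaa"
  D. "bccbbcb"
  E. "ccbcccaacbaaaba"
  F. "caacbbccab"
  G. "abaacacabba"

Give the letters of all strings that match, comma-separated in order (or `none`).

A → match
B → no match
C → no match
D → no match
E → match
F → no match
G → match

A, E, G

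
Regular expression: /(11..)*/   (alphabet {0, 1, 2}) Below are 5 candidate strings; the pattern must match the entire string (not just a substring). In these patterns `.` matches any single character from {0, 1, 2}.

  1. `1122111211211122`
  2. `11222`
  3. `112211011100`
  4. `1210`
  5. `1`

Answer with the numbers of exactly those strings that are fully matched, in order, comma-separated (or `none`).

1, 3

1 → match
2 → no match
3 → match
4 → no match
5 → no match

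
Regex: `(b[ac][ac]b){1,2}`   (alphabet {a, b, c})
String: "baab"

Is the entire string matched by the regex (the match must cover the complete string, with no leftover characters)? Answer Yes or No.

Yes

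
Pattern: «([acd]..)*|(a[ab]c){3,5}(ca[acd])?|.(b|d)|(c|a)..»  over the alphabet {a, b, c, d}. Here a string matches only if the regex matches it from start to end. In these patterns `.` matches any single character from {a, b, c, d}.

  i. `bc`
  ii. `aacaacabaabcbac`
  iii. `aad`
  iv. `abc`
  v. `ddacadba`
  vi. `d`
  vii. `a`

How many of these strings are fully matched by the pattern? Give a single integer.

i → no match
ii → no match
iii → match
iv → match
v → no match
vi → no match
vii → no match
Total matched: 2

2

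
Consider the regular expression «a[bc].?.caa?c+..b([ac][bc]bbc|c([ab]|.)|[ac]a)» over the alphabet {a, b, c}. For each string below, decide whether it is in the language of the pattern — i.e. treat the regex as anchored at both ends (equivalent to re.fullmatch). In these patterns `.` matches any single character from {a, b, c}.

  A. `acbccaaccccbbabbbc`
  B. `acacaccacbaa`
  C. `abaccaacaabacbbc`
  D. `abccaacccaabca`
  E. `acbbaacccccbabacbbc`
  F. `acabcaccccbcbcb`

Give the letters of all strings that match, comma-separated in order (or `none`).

A → match
B → match
C → match
D → match
E → no match
F → match

A, B, C, D, F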